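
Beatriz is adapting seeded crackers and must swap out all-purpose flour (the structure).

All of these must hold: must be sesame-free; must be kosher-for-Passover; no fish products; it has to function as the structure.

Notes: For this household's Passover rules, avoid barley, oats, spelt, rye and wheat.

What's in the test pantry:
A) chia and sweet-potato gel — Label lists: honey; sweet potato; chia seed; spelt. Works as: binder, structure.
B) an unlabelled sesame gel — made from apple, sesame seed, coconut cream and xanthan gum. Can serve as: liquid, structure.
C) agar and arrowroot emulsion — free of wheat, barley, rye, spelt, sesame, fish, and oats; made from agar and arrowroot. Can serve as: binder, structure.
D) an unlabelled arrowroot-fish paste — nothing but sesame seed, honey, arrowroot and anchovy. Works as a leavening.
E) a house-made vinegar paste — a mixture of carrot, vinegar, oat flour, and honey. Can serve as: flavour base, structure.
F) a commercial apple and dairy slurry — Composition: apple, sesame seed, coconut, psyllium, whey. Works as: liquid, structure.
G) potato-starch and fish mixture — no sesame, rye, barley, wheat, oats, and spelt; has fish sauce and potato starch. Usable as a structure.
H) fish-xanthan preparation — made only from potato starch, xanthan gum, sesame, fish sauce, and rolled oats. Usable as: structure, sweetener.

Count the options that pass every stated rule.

A: has spelt, so not kosher-for-Passover — reject
B: has sesame seed, so not sesame-free — out
C: no fish, no sesame — valid
D: not usable as a structure; has sesame seed, so not sesame-free (and 1 more) — out
E: has oat flour, so not kosher-for-Passover — out
F: has sesame seed, so not sesame-free — reject
G: has fish sauce, so not fish-free — reject
H: has rolled oats, so not kosher-for-Passover; has sesame, so not sesame-free (and 1 more) — no

1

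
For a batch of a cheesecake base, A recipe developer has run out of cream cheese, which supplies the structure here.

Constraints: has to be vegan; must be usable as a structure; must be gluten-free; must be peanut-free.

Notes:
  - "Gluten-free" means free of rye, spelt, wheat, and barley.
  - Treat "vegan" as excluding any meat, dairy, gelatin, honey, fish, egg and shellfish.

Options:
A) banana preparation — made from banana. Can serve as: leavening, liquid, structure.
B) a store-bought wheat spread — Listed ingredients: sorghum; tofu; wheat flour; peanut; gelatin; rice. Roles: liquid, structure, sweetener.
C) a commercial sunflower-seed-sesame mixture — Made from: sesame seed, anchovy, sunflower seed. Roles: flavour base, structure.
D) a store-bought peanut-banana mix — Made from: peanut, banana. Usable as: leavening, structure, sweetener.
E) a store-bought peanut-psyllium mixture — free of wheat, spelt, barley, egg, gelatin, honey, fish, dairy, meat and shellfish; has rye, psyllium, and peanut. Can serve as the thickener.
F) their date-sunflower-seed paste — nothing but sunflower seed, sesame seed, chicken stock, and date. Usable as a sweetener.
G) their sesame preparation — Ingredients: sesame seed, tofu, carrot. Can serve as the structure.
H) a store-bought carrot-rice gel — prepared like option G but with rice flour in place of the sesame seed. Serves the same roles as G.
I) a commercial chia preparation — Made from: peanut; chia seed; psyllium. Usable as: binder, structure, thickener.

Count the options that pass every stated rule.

A: gluten-free, no peanut — OK
B: has wheat flour, so not gluten-free; has gelatin, so not vegan (and 1 more) — no
C: has anchovy, so not vegan — reject
D: has peanut, so not peanut-free — out
E: not usable as a structure; has rye, so not gluten-free (and 1 more) — out
F: not usable as a structure; has chicken stock, so not vegan — out
G: every rule checks out — OK
H: works as a structure, no peanut, vegan — keep
I: has peanut, so not peanut-free — out

3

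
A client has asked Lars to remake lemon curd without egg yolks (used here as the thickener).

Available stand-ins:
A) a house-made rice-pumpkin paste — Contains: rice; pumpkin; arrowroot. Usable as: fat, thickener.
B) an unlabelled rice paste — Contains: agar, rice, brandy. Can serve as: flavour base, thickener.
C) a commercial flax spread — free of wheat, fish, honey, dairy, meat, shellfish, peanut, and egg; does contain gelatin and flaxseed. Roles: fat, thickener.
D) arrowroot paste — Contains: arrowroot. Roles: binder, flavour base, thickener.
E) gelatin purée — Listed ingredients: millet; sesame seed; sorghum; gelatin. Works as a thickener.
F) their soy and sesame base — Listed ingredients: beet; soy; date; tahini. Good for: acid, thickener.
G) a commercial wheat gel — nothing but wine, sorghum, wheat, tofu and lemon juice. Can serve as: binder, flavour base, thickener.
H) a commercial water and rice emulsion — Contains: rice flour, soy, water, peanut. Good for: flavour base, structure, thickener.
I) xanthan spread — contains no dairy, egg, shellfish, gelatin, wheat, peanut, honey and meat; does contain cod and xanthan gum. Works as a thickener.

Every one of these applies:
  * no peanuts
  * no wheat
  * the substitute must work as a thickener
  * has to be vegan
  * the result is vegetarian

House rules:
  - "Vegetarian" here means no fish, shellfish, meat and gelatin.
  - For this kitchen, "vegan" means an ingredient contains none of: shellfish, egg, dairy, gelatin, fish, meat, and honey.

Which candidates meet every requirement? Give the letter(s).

A: all constraints satisfied — keep
B: nothing on the exclusion list — OK
C: has gelatin, so not vegetarian; has gelatin, so not vegan — reject
D: only arrowroot; none excluded — keep
E: has gelatin, so not vegetarian; has gelatin, so not vegan — out
F: works as a thickener, vegan, no peanut — valid
G: has wheat, so not wheat-free — out
H: has peanut, so not peanut-free — no
I: has cod, so not vegetarian; has cod, so not vegan — reject

A, B, D, F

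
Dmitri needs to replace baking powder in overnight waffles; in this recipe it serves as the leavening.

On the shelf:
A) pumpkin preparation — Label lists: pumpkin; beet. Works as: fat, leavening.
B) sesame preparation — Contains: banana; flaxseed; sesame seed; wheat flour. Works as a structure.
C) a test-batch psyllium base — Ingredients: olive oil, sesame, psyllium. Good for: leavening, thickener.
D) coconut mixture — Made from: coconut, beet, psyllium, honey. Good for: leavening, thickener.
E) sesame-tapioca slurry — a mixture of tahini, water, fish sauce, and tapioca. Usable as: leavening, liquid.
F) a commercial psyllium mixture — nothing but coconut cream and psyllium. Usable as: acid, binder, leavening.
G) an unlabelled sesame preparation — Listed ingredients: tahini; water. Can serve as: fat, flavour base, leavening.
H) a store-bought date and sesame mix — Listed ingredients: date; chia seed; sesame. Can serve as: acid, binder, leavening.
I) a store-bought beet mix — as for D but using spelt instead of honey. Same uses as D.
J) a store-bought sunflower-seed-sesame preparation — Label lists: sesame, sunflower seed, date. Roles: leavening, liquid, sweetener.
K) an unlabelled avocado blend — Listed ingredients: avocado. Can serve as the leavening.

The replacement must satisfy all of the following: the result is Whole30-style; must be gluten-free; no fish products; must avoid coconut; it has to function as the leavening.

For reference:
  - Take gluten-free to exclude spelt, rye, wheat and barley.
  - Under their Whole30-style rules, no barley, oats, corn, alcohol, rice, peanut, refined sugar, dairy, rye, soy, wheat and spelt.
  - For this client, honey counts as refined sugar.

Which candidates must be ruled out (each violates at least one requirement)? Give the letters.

A: only beet and pumpkin; none excluded — OK
B: not usable as a leavening; has wheat flour, so not gluten-free (and 1 more) — reject
C: only sesame, olive oil, and psyllium; none excluded — keep
D: has honey, so not Whole30-style; has coconut, so not coconut-free — out
E: has fish sauce, so not fish-free — reject
F: has coconut cream, so not coconut-free — no
G: no fish, no coconut — valid
H: only sesame, date and chia seed; none excluded — keep
I: has spelt, so not gluten-free; has spelt, so not Whole30-style (and 1 more) — no
J: only sesame, date, and sunflower seed; none excluded — OK
K: only avocado; none excluded — valid

B, D, E, F, I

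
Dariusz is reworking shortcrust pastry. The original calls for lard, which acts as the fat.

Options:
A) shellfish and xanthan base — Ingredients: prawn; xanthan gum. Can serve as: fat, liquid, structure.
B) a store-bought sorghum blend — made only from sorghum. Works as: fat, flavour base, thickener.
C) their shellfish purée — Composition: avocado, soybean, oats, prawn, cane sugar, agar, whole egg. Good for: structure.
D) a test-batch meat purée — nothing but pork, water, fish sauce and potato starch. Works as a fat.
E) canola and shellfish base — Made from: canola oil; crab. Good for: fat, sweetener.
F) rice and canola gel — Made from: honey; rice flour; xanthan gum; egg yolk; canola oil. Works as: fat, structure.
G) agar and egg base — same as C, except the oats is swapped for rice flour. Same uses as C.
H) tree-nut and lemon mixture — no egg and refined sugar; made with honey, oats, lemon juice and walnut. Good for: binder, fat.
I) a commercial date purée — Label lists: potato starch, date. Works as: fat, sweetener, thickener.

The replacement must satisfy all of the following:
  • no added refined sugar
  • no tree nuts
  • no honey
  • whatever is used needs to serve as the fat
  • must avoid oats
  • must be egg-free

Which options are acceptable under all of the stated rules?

A: all constraints satisfied — valid
B: no honey, no refined sugar — valid
C: not usable as a fat; has cane sugar, so not no-added-sugar (and 2 more) — no
D: fish sauce and pork etc. — none of it excluded — valid
E: only crab and canola oil; none excluded — keep
F: has honey, so not honey-free; has egg yolk, so not egg-free — reject
G: not usable as a fat; has cane sugar, so not no-added-sugar (and 1 more) — reject
H: has honey, so not honey-free; has oats, so not oat-free (and 1 more) — out
I: every rule checks out — valid

A, B, D, E, I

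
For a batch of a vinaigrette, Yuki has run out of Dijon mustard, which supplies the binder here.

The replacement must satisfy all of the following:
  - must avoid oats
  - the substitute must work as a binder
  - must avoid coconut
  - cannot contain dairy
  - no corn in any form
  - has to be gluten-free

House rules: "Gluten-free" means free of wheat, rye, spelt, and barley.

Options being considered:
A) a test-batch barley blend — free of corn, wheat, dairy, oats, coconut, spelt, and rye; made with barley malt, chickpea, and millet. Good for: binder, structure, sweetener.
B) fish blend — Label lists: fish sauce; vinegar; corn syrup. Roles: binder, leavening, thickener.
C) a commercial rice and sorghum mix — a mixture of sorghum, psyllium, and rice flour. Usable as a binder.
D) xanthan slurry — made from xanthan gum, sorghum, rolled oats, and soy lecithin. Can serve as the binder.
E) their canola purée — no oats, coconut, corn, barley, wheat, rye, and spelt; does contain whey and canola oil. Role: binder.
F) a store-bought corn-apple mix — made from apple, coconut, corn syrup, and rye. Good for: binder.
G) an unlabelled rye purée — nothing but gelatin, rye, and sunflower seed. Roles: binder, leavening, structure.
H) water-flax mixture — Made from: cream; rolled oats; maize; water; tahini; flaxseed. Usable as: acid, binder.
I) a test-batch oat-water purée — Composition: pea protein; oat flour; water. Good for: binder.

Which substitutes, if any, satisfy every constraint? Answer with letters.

C

A: has barley malt, so not gluten-free — no
B: has corn syrup, so not corn-free — out
C: no coconut, no dairy — valid
D: has rolled oats, so not oat-free — reject
E: has whey, so not dairy-free — no
F: has rye, so not gluten-free; has corn syrup, so not corn-free (and 1 more) — no
G: has rye, so not gluten-free — no
H: has maize, so not corn-free; has rolled oats, so not oat-free (and 1 more) — reject
I: has oat flour, so not oat-free — no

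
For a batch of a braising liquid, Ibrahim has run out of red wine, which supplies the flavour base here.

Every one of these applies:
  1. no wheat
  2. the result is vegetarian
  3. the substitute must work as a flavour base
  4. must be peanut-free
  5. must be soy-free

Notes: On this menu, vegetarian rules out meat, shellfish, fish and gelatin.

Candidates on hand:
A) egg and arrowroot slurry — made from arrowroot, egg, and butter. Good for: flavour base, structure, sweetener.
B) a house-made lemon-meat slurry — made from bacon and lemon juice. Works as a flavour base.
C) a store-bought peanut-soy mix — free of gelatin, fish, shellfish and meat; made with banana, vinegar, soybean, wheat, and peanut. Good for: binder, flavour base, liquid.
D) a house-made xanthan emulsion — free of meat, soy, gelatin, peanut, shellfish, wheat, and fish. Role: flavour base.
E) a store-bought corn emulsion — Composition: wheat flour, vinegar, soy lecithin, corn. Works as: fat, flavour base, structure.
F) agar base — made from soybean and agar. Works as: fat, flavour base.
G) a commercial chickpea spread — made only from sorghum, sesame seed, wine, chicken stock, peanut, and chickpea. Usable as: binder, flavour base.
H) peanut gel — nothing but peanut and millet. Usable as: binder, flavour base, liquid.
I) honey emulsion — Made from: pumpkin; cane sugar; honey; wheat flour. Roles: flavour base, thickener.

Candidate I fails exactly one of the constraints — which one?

usable as a flavour base: satisfied
vegetarian: satisfied
peanut-free: satisfied
wheat-free: has wheat flour — fails
soy-free: satisfied

wheat-free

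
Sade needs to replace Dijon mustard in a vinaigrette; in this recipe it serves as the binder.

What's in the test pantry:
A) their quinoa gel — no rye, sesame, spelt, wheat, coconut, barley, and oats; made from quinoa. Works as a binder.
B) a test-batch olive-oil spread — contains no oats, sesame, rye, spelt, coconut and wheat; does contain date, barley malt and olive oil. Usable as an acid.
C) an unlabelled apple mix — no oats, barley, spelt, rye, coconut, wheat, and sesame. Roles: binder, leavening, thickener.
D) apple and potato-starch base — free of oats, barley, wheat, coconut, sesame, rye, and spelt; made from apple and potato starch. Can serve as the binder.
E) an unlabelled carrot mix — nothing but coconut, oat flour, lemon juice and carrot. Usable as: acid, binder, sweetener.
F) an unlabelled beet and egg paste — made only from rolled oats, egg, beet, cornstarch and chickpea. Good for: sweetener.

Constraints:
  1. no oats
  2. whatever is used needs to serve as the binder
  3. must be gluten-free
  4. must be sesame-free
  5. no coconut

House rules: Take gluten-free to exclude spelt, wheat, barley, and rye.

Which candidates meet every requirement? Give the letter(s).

A: gluten-free, no sesame — OK
B: not usable as a binder; has barley malt, so not gluten-free — no
C: works as a binder, no coconut, gluten-free — keep
D: gluten-free, no sesame — OK
E: has coconut, so not coconut-free; has oat flour, so not oat-free — no
F: not usable as a binder; has rolled oats, so not oat-free — reject

A, C, D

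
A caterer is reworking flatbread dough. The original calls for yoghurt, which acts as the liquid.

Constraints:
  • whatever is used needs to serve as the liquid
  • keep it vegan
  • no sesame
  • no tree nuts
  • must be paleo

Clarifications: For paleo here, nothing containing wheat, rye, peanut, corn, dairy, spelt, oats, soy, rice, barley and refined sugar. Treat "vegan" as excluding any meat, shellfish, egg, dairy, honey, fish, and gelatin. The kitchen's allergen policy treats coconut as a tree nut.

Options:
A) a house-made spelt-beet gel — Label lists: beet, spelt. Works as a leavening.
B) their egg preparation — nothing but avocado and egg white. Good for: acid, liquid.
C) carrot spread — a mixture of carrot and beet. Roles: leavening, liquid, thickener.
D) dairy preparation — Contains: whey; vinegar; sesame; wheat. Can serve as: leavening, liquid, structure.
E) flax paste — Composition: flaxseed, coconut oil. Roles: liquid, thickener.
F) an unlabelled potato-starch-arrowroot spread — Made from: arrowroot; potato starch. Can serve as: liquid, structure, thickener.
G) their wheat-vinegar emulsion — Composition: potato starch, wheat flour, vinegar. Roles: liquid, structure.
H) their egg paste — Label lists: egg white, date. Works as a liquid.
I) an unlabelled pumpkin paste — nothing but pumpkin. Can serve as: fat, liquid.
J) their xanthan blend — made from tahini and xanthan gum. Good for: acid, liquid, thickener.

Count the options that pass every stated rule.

3

A: not usable as a liquid; has spelt, so not paleo — reject
B: has egg white, so not vegan — reject
C: only carrot and beet; none excluded — keep
D: has whey, so not paleo; has whey, so not vegan (and 1 more) — out
E: has coconut oil, so not tree-nut-free — reject
F: all constraints satisfied — OK
G: has wheat flour, so not paleo — out
H: has egg white, so not vegan — out
I: all constraints satisfied — valid
J: has tahini, so not sesame-free — out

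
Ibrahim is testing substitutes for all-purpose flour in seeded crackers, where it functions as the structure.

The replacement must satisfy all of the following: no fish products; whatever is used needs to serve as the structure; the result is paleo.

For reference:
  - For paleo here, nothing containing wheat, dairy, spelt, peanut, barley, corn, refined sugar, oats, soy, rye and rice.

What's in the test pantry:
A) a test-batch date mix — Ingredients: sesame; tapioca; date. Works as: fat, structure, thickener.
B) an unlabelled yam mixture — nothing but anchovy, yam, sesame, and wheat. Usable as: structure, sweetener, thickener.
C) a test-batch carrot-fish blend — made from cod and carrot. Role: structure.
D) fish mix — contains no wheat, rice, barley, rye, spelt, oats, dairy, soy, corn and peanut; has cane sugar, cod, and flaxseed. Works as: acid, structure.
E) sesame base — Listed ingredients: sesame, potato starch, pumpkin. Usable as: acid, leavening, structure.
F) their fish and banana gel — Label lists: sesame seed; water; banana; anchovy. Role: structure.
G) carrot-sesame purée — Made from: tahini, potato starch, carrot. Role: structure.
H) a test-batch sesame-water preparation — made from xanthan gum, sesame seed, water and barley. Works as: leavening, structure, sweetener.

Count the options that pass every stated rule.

3

A: only sesame, date, and tapioca; none excluded — OK
B: has wheat, so not paleo; has anchovy, so not fish-free — no
C: has cod, so not fish-free — out
D: has cane sugar, so not paleo; has cod, so not fish-free — reject
E: only sesame, potato starch, and pumpkin; none excluded — keep
F: has anchovy, so not fish-free — reject
G: only tahini, potato starch and carrot; none excluded — valid
H: has barley, so not paleo — out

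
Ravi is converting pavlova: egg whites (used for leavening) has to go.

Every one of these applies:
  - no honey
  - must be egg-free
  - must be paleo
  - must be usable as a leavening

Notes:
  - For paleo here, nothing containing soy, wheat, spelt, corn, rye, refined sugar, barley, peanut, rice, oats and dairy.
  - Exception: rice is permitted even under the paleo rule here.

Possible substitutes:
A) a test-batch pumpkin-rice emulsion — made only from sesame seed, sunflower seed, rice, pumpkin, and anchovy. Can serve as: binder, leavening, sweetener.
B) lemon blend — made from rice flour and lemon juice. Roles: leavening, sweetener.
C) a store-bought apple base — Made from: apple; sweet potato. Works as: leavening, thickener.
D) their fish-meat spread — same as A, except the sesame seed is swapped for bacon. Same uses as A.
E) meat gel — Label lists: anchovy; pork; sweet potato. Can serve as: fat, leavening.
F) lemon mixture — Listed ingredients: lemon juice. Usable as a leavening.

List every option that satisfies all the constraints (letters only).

A: rice is permitted under the paleo carve-out; nothing else excluded — OK
B: rice is permitted under the paleo carve-out; nothing else excluded — valid
C: only apple and sweet potato; none excluded — keep
D: rice is permitted under the paleo carve-out; nothing else excluded — valid
E: no egg, paleo — keep
F: only lemon juice; none excluded — valid

A, B, C, D, E, F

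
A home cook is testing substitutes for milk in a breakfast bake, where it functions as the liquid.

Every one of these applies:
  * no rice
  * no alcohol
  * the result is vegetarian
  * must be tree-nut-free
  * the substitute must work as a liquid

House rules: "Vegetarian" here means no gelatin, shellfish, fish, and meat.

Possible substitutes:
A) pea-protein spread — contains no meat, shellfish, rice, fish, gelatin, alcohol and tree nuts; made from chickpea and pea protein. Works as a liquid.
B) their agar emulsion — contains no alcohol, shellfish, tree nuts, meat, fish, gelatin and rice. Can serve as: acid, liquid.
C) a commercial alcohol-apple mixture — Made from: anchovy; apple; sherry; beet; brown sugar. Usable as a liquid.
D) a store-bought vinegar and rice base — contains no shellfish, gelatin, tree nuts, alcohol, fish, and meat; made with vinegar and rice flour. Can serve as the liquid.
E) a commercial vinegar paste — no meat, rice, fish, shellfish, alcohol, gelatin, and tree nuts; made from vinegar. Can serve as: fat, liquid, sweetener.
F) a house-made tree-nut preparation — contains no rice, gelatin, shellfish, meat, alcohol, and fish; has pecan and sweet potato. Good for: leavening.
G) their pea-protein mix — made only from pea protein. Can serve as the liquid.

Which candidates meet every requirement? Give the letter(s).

A: every rule checks out — OK
B: works as a liquid, no alcohol, no tree nuts — valid
C: has anchovy, so not vegetarian; has sherry, so not alcohol-free — no
D: has rice flour, so not rice-free — reject
E: all constraints satisfied — valid
F: not usable as a liquid; has pecan, so not tree-nut-free — reject
G: works as a liquid, no tree nuts, vegetarian — valid

A, B, E, G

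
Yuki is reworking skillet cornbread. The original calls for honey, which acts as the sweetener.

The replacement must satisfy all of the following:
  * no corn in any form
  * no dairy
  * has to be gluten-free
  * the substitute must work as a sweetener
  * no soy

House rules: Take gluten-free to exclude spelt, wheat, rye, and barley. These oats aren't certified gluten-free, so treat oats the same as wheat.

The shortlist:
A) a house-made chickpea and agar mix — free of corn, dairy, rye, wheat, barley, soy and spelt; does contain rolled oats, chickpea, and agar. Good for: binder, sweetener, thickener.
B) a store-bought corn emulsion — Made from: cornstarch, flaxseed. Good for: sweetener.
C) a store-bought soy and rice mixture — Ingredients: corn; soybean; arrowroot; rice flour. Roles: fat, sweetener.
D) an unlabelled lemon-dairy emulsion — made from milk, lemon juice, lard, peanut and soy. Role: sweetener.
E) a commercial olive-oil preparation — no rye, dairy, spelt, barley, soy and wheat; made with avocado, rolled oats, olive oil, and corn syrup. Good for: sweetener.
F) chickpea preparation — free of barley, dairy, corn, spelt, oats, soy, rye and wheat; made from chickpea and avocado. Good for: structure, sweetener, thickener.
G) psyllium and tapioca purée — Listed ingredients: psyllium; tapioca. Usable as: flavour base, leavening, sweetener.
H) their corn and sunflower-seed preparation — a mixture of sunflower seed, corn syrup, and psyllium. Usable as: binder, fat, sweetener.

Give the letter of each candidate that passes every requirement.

F, G

A: has rolled oats, so not gluten-free — reject
B: has cornstarch, so not corn-free — no
C: has corn, so not corn-free; has soybean, so not soy-free — reject
D: has soy, so not soy-free; has milk, so not dairy-free — out
E: has rolled oats, so not gluten-free; has corn syrup, so not corn-free — no
F: no soy, gluten-free — keep
G: only psyllium and tapioca; none excluded — valid
H: has corn syrup, so not corn-free — reject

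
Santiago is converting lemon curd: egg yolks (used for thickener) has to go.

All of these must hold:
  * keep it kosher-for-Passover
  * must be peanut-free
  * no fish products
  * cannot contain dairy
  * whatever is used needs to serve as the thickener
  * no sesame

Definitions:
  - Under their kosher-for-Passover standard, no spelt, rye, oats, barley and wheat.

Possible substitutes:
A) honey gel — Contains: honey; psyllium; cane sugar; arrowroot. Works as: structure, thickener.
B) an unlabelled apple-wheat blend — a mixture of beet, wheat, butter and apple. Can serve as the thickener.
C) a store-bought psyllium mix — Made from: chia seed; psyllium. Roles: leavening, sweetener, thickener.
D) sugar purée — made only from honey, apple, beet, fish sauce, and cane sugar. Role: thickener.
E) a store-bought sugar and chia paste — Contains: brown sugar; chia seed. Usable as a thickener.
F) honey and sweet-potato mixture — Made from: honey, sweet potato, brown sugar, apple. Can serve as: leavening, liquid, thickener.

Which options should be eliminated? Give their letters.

A: nothing on the exclusion list — OK
B: has wheat, so not kosher-for-Passover; has butter, so not dairy-free — no
C: all constraints satisfied — OK
D: has fish sauce, so not fish-free — out
E: all constraints satisfied — OK
F: honey and brown sugar etc. — none of it excluded — valid

B, D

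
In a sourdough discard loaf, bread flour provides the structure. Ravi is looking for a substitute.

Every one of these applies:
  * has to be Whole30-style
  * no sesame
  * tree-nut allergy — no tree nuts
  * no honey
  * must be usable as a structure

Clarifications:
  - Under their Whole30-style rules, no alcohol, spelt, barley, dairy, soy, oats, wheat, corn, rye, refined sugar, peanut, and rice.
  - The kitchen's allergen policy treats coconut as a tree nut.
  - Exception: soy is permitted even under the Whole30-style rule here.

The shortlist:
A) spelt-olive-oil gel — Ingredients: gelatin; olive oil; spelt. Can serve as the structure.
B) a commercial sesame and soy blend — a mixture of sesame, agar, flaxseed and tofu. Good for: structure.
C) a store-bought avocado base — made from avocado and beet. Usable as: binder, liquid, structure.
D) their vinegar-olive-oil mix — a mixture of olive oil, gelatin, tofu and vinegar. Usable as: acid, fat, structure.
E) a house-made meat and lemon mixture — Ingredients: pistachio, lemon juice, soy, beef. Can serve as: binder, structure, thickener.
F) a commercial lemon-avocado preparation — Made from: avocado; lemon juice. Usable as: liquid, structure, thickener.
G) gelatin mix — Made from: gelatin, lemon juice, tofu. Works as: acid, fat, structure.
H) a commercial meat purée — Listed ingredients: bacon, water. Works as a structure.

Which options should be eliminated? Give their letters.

A, B, E

A: has spelt, so not Whole30-style — out
B: has sesame, so not sesame-free — reject
C: every rule checks out — keep
D: soy is permitted under the Whole30-style carve-out; nothing else excluded — valid
E: has pistachio, so not tree-nut-free — reject
F: only avocado and lemon juice; none excluded — valid
G: soy is permitted under the Whole30-style carve-out; nothing else excluded — valid
H: Whole30-style, no honey — valid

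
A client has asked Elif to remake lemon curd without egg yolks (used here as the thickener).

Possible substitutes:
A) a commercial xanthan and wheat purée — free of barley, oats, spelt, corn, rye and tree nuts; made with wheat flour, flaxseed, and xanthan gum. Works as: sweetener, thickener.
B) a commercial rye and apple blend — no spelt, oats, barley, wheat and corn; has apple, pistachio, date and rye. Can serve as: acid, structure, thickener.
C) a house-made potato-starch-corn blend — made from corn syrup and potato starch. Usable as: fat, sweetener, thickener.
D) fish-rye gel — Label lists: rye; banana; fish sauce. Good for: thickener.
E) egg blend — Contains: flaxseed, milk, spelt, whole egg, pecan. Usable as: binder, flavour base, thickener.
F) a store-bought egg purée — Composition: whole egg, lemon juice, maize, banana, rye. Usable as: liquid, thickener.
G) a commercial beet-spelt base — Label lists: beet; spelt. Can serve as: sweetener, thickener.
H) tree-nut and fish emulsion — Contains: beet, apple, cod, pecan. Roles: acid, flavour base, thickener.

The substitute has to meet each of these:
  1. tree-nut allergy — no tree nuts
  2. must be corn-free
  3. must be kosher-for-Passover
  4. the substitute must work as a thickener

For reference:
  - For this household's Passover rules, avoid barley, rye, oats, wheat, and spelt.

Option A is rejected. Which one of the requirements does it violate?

usable as a thickener: satisfied
kosher-for-Passover: has wheat flour — fails
tree-nut-free: satisfied
corn-free: satisfied

kosher-for-Passover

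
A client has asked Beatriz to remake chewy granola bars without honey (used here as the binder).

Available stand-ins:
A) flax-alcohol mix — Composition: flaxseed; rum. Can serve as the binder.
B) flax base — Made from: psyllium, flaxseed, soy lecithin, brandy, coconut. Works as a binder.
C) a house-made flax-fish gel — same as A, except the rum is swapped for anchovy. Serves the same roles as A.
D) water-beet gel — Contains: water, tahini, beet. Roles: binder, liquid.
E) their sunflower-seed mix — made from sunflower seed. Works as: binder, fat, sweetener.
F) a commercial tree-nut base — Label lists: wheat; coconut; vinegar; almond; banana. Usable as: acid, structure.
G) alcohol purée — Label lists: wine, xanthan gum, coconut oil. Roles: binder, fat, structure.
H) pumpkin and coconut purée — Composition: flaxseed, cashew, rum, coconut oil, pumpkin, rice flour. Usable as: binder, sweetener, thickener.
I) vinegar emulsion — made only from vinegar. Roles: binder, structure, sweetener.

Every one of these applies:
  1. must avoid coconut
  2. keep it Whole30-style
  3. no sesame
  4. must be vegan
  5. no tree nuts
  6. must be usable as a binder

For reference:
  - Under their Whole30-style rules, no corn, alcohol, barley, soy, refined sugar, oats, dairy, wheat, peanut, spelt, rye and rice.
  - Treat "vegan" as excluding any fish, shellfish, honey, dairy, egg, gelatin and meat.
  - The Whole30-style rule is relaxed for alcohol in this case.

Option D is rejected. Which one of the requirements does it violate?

sesame-free

usable as a binder: satisfied
Whole30-style: satisfied
vegan: satisfied
sesame-free: has tahini — fails
tree-nut-free: satisfied
coconut-free: satisfied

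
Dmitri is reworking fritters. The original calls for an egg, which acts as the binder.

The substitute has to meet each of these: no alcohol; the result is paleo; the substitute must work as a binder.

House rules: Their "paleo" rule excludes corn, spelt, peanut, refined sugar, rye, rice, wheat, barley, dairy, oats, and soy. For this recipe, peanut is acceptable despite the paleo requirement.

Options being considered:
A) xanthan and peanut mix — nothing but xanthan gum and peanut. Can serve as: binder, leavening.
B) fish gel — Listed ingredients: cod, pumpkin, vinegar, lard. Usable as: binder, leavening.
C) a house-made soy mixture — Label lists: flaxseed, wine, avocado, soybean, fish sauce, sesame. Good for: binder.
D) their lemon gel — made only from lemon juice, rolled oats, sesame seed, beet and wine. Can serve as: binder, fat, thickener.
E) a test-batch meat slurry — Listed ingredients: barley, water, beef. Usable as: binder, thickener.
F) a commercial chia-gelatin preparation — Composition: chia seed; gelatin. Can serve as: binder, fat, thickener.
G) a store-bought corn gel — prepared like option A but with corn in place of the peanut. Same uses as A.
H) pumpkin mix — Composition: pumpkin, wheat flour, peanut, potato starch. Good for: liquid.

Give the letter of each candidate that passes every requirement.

A, B, F

A: peanut is permitted under the paleo carve-out; nothing else excluded — OK
B: nothing on the exclusion list — OK
C: has soybean, so not paleo; has wine, so not alcohol-free — out
D: has rolled oats, so not paleo; has wine, so not alcohol-free — out
E: has barley, so not paleo — out
F: only gelatin and chia seed; none excluded — keep
G: has corn, so not paleo — no
H: not usable as a binder; has wheat flour, so not paleo — out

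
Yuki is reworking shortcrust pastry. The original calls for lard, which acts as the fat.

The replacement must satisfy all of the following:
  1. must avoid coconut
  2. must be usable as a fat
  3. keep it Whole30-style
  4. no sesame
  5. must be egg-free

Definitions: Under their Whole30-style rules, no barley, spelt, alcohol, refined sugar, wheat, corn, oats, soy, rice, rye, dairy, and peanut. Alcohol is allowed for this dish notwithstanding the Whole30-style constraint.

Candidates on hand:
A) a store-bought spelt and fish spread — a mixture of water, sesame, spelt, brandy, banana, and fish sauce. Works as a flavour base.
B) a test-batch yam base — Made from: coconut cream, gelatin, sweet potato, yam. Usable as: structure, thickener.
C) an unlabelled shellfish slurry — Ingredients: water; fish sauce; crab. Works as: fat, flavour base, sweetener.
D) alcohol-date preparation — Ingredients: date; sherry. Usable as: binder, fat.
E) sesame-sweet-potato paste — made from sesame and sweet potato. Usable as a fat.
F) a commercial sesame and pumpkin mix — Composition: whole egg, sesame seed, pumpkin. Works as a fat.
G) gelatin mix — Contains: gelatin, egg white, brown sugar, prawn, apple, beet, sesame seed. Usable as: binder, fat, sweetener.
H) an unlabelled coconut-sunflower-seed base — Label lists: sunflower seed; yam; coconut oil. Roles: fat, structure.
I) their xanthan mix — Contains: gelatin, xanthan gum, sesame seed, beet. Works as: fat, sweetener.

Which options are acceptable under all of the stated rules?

C, D

A: not usable as a fat; has spelt, so not Whole30-style (and 1 more) — reject
B: not usable as a fat; has coconut cream, so not coconut-free — out
C: only fish sauce, crab, and water; none excluded — OK
D: alcohol is permitted under the Whole30-style carve-out; nothing else excluded — OK
E: has sesame, so not sesame-free — out
F: has sesame seed, so not sesame-free; has whole egg, so not egg-free — no
G: has brown sugar, so not Whole30-style; has sesame seed, so not sesame-free (and 1 more) — no
H: has coconut oil, so not coconut-free — reject
I: has sesame seed, so not sesame-free — out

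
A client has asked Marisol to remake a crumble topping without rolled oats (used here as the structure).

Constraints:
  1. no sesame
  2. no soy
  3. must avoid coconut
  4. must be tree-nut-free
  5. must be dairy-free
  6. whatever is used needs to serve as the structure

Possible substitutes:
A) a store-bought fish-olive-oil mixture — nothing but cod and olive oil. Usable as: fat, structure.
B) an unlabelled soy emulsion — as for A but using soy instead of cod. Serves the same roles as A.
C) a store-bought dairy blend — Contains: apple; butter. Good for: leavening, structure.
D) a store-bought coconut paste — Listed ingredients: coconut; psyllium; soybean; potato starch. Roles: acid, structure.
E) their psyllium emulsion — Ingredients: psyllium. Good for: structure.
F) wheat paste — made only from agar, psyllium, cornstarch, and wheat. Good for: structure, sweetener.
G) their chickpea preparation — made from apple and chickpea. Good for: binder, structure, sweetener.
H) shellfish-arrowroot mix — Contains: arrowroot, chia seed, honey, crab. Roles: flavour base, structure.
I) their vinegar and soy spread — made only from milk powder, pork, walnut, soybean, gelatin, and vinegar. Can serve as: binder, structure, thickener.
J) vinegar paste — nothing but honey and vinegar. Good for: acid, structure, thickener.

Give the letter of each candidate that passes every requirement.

A: every rule checks out — valid
B: has soy, so not soy-free — out
C: has butter, so not dairy-free — no
D: has coconut, so not coconut-free; has soybean, so not soy-free — out
E: only psyllium; none excluded — valid
F: no coconut, no sesame — keep
G: works as a structure, no soy, no tree nuts — OK
H: no soy, no coconut — keep
I: has walnut, so not tree-nut-free; has milk powder, so not dairy-free (and 1 more) — out
J: only honey and vinegar; none excluded — valid

A, E, F, G, H, J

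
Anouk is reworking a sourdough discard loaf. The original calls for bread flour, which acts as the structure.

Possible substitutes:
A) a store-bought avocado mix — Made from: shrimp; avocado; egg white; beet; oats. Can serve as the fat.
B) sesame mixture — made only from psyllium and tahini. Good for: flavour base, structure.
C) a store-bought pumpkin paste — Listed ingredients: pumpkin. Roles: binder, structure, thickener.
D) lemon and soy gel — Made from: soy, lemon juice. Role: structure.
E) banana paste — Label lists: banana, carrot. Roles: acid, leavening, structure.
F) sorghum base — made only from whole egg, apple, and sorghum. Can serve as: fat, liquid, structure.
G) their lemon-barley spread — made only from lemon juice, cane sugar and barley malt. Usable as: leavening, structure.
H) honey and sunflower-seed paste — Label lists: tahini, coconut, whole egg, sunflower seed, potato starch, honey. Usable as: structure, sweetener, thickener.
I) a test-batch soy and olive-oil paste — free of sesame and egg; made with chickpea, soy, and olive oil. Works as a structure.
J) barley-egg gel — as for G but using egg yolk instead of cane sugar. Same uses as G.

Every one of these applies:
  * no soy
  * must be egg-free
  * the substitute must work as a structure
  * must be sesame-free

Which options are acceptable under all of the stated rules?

A: not usable as a structure; has egg white, so not egg-free — out
B: has tahini, so not sesame-free — out
C: every rule checks out — valid
D: has soy, so not soy-free — reject
E: every rule checks out — keep
F: has whole egg, so not egg-free — no
G: nothing on the exclusion list — OK
H: has whole egg, so not egg-free; has tahini, so not sesame-free — out
I: has soy, so not soy-free — out
J: has egg yolk, so not egg-free — reject

C, E, G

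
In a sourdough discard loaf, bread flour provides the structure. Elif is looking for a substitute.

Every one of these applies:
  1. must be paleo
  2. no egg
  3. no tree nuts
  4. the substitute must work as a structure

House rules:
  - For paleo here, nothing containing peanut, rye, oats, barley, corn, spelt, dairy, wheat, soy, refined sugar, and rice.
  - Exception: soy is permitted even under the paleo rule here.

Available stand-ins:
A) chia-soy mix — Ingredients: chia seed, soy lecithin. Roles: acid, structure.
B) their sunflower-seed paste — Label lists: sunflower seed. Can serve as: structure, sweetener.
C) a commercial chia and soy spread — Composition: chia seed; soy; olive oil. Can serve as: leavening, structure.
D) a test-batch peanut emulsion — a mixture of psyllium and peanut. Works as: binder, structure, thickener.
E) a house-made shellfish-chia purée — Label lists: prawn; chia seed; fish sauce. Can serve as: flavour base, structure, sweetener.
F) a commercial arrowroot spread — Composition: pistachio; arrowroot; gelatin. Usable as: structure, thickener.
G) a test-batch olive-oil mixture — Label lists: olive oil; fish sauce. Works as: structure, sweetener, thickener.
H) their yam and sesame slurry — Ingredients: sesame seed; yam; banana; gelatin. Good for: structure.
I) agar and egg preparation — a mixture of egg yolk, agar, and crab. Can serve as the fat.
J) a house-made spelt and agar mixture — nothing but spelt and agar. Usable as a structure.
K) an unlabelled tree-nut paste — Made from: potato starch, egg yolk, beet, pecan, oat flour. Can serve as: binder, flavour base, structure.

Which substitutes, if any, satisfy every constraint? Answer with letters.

A: soy is permitted under the paleo carve-out; nothing else excluded — valid
B: works as a structure, no egg, no tree nuts — OK
C: soy is permitted under the paleo carve-out; nothing else excluded — valid
D: has peanut, so not paleo — no
E: only fish sauce, prawn, and chia seed; none excluded — keep
F: has pistachio, so not tree-nut-free — reject
G: only fish sauce and olive oil; none excluded — valid
H: all constraints satisfied — keep
I: not usable as a structure; has egg yolk, so not egg-free — no
J: has spelt, so not paleo — reject
K: has oat flour, so not paleo; has pecan, so not tree-nut-free (and 1 more) — out

A, B, C, E, G, H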